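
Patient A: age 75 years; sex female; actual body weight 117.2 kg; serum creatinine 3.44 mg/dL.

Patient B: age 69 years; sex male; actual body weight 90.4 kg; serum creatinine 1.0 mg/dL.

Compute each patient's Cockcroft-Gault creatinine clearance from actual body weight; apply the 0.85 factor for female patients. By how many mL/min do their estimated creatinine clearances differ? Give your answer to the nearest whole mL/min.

63 mL/min

Patient A: CrCl = (140 − 75) × 117.2 / (72 × 3.44) × 0.85 = 7618.0 / 247.68 × 0.85 ≈ 26.1 mL/min
Patient B: CrCl = (140 − 69) × 90.4 / (72 × 1) = 6418.4 / 72.00 ≈ 89.1 mL/min
|26.1 − 89.1| = 63.0 mL/min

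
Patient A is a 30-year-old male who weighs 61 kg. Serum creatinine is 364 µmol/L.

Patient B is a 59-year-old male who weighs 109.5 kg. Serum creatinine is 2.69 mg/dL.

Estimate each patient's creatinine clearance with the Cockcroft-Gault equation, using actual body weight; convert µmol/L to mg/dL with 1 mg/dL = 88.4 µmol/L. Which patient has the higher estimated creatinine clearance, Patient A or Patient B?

Patient B

Patient A: SCr = 364 / 88.4 = 4.118 mg/dL
Patient A: CrCl = (140 − 30) × 61 / (72 × 4.118) = 6710.0 / 296.50 ≈ 22.6 mL/min
Patient B: CrCl = (140 − 59) × 109.5 / (72 × 2.69) = 8869.5 / 193.68 ≈ 45.8 mL/min
22.6 vs 45.8 mL/min → Patient B is higher.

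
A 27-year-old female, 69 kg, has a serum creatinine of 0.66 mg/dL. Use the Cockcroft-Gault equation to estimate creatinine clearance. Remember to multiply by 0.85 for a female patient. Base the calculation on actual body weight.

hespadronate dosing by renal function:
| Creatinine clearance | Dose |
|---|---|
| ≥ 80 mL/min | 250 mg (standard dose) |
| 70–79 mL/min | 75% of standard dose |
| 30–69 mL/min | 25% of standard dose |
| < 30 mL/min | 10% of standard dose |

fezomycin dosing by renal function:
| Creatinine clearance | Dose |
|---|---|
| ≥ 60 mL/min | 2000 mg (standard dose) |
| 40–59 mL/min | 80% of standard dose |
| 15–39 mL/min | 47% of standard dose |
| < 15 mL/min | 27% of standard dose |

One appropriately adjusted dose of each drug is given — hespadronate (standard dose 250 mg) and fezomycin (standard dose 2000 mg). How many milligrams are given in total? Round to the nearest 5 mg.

2250 mg

CrCl = (140 − 27) × 69 / (72 × 0.66) × 0.85 = 7797.0 / 47.52 × 0.85 ≈ 139.5 mL/min
CrCl ≈ 139 mL/min.
hespadronate: ≥ 80 mL/min → 100% of 250 mg = 250 mg.
fezomycin: ≥ 60 mL/min → 100% of 2000 mg = 2000 mg.
Total = 250 + 2000 = 2250 mg.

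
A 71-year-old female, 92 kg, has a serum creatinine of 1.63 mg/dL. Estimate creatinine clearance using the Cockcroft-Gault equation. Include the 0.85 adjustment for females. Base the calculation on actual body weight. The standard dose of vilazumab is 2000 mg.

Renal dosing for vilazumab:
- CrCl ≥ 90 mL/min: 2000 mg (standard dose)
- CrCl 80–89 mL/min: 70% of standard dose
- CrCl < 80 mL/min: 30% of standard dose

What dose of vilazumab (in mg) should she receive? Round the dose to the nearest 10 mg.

CrCl = (140 − 71) × 92 / (72 × 1.63) × 0.85 = 6348.0 / 117.36 × 0.85 ≈ 46.0 mL/min
CrCl ≈ 46 mL/min → bracket < 80 mL/min.
30% of 2000 mg = 600 mg

600 mg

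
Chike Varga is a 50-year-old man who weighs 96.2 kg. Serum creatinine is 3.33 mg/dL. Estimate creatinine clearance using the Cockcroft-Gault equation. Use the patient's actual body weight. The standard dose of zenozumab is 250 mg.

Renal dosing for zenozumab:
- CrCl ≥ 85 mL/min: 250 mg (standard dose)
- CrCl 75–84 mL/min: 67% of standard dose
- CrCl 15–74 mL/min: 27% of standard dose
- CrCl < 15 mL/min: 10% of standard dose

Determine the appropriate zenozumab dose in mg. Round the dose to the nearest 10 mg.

70 mg

CrCl = (140 − 50) × 96.2 / (72 × 3.33) = 8658.0 / 239.76 ≈ 36.1 mL/min
CrCl ≈ 36 mL/min → bracket 15–74 mL/min.
27% of 250 mg = 67.5 mg → 70 mg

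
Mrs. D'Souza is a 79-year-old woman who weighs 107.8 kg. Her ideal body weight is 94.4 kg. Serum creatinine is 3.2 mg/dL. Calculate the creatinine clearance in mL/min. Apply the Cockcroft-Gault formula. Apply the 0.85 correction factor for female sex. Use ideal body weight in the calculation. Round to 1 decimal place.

CrCl = (140 − 79) × 94.4 / (72 × 3.2) × 0.85 = 5758.4 / 230.40 × 0.85 ≈ 21.2 mL/min

21.2 mL/min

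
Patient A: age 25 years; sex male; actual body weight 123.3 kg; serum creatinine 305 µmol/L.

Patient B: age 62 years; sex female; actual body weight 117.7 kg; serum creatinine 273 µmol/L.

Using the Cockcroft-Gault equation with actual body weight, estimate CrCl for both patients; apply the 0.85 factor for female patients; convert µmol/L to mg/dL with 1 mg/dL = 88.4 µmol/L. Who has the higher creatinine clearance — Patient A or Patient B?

Patient A

Patient A: SCr = 305 / 88.4 = 3.45 mg/dL
Patient A: CrCl = (140 − 25) × 123.3 / (72 × 3.45) = 14179.5 / 248.40 ≈ 57.1 mL/min
Patient B: SCr = 273 / 88.4 = 3.088 mg/dL
Patient B: CrCl = (140 − 62) × 117.7 / (72 × 3.088) × 0.85 = 9180.6 / 222.34 × 0.85 ≈ 35.1 mL/min
57.1 vs 35.1 mL/min → Patient A is higher.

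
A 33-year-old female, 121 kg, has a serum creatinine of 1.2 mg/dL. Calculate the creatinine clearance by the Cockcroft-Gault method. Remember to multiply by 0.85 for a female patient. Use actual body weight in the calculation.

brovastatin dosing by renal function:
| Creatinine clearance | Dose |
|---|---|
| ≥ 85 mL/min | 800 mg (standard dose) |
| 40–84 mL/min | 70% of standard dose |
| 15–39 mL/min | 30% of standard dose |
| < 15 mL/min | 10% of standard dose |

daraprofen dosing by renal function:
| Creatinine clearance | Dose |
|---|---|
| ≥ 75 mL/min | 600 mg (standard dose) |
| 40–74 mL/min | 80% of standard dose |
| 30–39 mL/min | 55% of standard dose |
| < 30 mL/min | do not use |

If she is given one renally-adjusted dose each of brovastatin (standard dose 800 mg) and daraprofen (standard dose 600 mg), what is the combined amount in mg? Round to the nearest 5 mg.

1400 mg

CrCl = (140 − 33) × 121 / (72 × 1.2) × 0.85 = 12947.0 / 86.40 × 0.85 ≈ 127.4 mL/min
CrCl ≈ 127 mL/min.
brovastatin: ≥ 85 mL/min → 100% of 800 mg = 800 mg.
daraprofen: ≥ 75 mL/min → 100% of 600 mg = 600 mg.
Total = 800 + 600 = 1400 mg.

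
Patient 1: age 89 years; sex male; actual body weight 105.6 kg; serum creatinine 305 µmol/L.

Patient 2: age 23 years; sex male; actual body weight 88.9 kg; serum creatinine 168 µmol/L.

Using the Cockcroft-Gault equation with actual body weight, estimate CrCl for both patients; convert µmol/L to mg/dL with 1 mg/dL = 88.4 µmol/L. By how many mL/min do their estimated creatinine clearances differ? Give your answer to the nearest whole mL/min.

54 mL/min

Patient 1: SCr = 305 / 88.4 = 3.45 mg/dL
Patient 1: CrCl = (140 − 89) × 105.6 / (72 × 3.45) = 5385.6 / 248.40 ≈ 21.7 mL/min
Patient 2: SCr = 168 / 88.4 = 1.9 mg/dL
Patient 2: CrCl = (140 − 23) × 88.9 / (72 × 1.9) = 10401.3 / 136.80 ≈ 76.0 mL/min
|21.7 − 76.0| = 54.3 mL/min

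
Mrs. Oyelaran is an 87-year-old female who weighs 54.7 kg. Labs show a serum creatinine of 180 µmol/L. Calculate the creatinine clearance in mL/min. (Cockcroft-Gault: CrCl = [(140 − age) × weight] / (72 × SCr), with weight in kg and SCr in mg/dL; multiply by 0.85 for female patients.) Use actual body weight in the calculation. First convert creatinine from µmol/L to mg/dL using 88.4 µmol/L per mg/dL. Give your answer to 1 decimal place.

SCr = 180 / 88.4 = 2.036 mg/dL
CrCl = (140 − 87) × 54.7 / (72 × 2.036) × 0.85 = 2899.1 / 146.59 × 0.85 ≈ 16.8 mL/min

16.8 mL/min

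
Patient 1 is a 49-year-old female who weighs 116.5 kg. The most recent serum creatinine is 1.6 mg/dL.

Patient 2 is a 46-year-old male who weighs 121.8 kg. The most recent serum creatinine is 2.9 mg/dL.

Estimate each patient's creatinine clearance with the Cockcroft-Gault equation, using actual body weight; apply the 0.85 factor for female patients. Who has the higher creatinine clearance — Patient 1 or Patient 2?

Patient 1: CrCl = (140 − 49) × 116.5 / (72 × 1.6) × 0.85 = 10601.5 / 115.20 × 0.85 ≈ 78.2 mL/min
Patient 2: CrCl = (140 − 46) × 121.8 / (72 × 2.9) = 11449.2 / 208.80 ≈ 54.8 mL/min
78.2 vs 54.8 mL/min → Patient 1 is higher.

Patient 1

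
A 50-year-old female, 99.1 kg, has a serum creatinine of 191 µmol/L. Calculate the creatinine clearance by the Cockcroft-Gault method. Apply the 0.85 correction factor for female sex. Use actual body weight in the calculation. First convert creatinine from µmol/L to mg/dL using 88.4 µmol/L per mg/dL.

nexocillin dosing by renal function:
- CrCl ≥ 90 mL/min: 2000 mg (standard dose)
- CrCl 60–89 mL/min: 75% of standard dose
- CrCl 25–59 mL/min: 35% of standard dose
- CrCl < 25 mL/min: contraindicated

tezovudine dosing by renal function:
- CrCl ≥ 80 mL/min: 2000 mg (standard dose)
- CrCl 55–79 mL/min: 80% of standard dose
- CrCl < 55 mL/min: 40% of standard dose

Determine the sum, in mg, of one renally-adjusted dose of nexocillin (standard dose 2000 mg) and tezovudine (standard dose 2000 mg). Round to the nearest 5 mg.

1500 mg

SCr = 191 / 88.4 = 2.161 mg/dL
CrCl = (140 − 50) × 99.1 / (72 × 2.161) × 0.85 = 8919.0 / 155.59 × 0.85 ≈ 48.7 mL/min
CrCl ≈ 49 mL/min.
nexocillin: 25–59 mL/min → 35% of 2000 mg = 700 mg.
tezovudine: < 55 mL/min → 40% of 2000 mg = 800 mg.
Total = 700 + 800 = 1500 mg.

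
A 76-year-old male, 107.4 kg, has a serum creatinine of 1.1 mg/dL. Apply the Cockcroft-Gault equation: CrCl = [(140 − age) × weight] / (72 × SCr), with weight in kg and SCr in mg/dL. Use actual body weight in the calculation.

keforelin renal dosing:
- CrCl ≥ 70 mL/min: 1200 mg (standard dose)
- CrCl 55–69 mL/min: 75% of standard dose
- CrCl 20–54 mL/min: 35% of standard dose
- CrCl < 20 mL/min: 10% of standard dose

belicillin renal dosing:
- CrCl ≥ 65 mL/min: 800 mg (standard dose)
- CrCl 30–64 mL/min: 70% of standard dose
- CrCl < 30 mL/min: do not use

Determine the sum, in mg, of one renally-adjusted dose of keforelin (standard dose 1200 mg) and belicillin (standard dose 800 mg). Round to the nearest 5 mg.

2000 mg

CrCl = (140 − 76) × 107.4 / (72 × 1.1) = 6873.6 / 79.20 ≈ 86.8 mL/min
CrCl ≈ 87 mL/min.
keforelin: ≥ 70 mL/min → 100% of 1200 mg = 1200 mg.
belicillin: ≥ 65 mL/min → 100% of 800 mg = 800 mg.
Total = 1200 + 800 = 2000 mg.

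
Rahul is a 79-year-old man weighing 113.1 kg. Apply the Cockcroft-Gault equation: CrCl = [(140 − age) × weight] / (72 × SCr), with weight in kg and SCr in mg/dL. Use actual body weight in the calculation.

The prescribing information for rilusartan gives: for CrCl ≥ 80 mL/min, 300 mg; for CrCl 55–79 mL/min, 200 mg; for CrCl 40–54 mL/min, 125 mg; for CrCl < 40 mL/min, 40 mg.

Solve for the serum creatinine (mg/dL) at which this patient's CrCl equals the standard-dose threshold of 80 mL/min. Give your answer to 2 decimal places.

1.20 mg/dL

Standard dose requires CrCl ≥ 80 mL/min.
Set (140 − 79) × 113.1 / (72 × SCr) = 80
SCr = (140 − 79) × 113.1 / (72 × 80) = 1.198 mg/dL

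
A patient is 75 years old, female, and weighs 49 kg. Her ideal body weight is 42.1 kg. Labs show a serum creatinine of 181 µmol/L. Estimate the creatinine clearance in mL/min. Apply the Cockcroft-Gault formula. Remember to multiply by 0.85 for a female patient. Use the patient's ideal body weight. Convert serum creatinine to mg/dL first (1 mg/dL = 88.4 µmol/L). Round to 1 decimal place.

SCr = 181 / 88.4 = 2.048 mg/dL
CrCl = (140 − 75) × 42.1 / (72 × 2.048) × 0.85 = 2736.5 / 147.46 × 0.85 ≈ 15.8 mL/min

15.8 mL/min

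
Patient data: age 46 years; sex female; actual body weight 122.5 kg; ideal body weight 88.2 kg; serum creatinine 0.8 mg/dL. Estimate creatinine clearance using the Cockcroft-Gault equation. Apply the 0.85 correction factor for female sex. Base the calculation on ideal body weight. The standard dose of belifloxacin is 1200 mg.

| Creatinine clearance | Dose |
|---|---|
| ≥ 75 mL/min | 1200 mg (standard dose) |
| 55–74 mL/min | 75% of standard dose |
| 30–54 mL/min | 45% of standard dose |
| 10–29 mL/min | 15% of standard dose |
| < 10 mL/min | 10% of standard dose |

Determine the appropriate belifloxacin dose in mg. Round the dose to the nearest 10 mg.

1200 mg

CrCl = (140 − 46) × 88.2 / (72 × 0.8) × 0.85 = 8290.8 / 57.60 × 0.85 ≈ 122.3 mL/min
CrCl ≈ 122 mL/min → bracket ≥ 75 mL/min.
100% of 1200 mg = 1200 mg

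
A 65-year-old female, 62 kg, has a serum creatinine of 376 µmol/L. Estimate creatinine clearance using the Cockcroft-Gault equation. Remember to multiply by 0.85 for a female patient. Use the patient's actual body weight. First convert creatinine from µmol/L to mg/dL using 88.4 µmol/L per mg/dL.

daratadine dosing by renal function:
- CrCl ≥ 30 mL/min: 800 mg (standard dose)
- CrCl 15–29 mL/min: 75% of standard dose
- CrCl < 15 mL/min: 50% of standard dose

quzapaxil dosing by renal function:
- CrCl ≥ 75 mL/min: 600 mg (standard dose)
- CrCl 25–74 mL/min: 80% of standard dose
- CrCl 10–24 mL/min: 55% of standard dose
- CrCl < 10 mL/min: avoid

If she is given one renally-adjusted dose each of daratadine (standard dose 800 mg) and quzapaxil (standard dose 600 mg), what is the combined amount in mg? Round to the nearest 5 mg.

730 mg

SCr = 376 / 88.4 = 4.253 mg/dL
CrCl = (140 − 65) × 62 / (72 × 4.253) × 0.85 = 4650.0 / 306.22 × 0.85 ≈ 12.9 mL/min
CrCl ≈ 13 mL/min.
daratadine: < 15 mL/min → 50% of 800 mg = 400 mg.
quzapaxil: 10–24 mL/min → 55% of 600 mg = 330 mg.
Total = 400 + 330 = 730 mg.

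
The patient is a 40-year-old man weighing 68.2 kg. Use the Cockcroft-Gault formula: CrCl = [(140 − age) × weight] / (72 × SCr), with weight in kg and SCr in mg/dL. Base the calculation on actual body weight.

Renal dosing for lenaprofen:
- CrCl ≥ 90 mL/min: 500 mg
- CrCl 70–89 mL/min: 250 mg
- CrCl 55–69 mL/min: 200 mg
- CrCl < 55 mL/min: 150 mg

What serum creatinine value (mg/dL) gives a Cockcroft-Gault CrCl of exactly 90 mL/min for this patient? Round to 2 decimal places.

1.05 mg/dL

Standard dose requires CrCl ≥ 90 mL/min.
Set (140 − 40) × 68.2 / (72 × SCr) = 90
SCr = (140 − 40) × 68.2 / (72 × 90) = 1.052 mg/dL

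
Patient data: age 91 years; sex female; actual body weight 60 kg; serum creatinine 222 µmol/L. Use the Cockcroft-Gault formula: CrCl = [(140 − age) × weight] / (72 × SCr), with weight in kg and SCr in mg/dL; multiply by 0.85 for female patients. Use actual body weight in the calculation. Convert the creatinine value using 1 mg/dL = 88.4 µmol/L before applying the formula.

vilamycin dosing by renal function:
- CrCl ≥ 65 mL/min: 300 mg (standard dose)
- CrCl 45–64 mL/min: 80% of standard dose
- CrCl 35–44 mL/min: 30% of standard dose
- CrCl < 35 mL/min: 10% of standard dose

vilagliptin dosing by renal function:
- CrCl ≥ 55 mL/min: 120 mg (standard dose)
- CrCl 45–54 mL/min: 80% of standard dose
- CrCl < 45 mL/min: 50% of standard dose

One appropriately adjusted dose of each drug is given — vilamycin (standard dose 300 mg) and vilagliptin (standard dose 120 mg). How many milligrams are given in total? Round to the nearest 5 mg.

SCr = 222 / 88.4 = 2.511 mg/dL
CrCl = (140 − 91) × 60 / (72 × 2.511) × 0.85 = 2940.0 / 180.79 × 0.85 ≈ 13.8 mL/min
CrCl ≈ 14 mL/min.
vilamycin: < 35 mL/min → 10% of 300 mg = 30 mg.
vilagliptin: < 45 mL/min → 50% of 120 mg = 60 mg.
Total = 30 + 60 = 90 mg.

90 mg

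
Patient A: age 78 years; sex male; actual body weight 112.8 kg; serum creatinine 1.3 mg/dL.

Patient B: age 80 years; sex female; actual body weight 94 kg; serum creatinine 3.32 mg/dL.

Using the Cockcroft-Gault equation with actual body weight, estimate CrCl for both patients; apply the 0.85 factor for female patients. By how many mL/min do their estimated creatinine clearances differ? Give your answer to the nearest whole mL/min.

55 mL/min

Patient A: CrCl = (140 − 78) × 112.8 / (72 × 1.3) = 6993.6 / 93.60 ≈ 74.7 mL/min
Patient B: CrCl = (140 − 80) × 94 / (72 × 3.32) × 0.85 = 5640.0 / 239.04 × 0.85 ≈ 20.1 mL/min
|74.7 − 20.1| = 54.6 mL/min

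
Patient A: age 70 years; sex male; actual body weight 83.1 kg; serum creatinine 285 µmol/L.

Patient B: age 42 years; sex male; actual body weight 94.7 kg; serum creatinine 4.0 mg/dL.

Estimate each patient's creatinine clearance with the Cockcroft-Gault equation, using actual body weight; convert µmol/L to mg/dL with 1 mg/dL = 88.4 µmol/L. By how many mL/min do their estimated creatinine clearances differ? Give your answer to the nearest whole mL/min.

Patient A: SCr = 285 / 88.4 = 3.224 mg/dL
Patient A: CrCl = (140 − 70) × 83.1 / (72 × 3.224) = 5817.0 / 232.13 ≈ 25.1 mL/min
Patient B: CrCl = (140 − 42) × 94.7 / (72 × 4) = 9280.6 / 288.00 ≈ 32.2 mL/min
|25.1 − 32.2| = 7.1 mL/min

7 mL/min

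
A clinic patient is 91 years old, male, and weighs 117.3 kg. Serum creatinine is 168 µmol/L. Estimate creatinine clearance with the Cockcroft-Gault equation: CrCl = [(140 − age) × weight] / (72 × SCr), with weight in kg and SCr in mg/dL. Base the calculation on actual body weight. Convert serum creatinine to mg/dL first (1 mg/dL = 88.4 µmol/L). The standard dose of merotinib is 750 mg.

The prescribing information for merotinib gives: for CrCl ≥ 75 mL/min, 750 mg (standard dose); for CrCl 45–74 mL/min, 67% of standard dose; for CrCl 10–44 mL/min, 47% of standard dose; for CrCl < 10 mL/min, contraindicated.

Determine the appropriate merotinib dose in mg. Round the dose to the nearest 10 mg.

350 mg

SCr = 168 / 88.4 = 1.9 mg/dL
CrCl = (140 − 91) × 117.3 / (72 × 1.9) = 5747.7 / 136.80 ≈ 42.0 mL/min
CrCl ≈ 42 mL/min → bracket 10–44 mL/min.
47% of 750 mg = 352.5 mg → 350 mg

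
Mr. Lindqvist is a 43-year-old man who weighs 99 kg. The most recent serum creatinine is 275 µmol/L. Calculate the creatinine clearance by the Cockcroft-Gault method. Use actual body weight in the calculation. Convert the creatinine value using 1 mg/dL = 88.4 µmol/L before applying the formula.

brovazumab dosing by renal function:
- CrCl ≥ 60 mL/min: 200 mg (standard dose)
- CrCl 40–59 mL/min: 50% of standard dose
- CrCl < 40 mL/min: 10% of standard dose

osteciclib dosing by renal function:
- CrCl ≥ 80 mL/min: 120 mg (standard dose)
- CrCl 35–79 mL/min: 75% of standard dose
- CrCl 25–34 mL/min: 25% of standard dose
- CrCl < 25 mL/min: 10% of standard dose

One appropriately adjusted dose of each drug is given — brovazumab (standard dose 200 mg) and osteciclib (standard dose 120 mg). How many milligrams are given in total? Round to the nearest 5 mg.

190 mg

SCr = 275 / 88.4 = 3.111 mg/dL
CrCl = (140 − 43) × 99 / (72 × 3.111) = 9603.0 / 223.99 ≈ 42.9 mL/min
CrCl ≈ 43 mL/min.
brovazumab: 40–59 mL/min → 50% of 200 mg = 100 mg.
osteciclib: 35–79 mL/min → 75% of 120 mg = 90 mg.
Total = 100 + 90 = 190 mg.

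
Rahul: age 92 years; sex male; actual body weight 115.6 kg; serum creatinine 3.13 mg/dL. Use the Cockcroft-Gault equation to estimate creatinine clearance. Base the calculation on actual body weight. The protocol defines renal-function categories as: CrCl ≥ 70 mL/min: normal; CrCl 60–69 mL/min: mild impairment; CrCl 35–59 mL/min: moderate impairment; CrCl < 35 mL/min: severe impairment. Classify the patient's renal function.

CrCl = (140 − 92) × 115.6 / (72 × 3.13) = 5548.8 / 225.36 ≈ 24.6 mL/min
25 mL/min falls in the 'severe impairment' range.

severe impairment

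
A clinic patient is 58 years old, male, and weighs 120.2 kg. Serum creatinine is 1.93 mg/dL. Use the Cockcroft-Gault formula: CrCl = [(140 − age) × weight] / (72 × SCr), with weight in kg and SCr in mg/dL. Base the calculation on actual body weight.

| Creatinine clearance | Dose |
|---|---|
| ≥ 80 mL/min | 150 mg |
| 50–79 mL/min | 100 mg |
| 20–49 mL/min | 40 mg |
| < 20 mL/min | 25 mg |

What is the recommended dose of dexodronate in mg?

CrCl = (140 − 58) × 120.2 / (72 × 1.93) = 9856.4 / 138.96 ≈ 70.9 mL/min
CrCl ≈ 71 mL/min → bracket 50–79 mL/min.
Dose for this bracket: 100 mg.

100 mg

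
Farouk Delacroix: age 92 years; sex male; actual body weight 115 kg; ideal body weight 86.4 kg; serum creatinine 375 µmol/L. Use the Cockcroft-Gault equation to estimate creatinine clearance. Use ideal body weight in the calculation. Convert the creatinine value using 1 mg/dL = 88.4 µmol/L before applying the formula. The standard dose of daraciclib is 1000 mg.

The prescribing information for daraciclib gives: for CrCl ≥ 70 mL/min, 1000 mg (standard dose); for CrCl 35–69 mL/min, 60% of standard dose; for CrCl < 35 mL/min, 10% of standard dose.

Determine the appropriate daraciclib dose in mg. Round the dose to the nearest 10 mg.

SCr = 375 / 88.4 = 4.242 mg/dL
CrCl = (140 − 92) × 86.4 / (72 × 4.242) = 4147.2 / 305.42 ≈ 13.6 mL/min
CrCl ≈ 14 mL/min → bracket < 35 mL/min.
10% of 1000 mg = 100 mg

100 mg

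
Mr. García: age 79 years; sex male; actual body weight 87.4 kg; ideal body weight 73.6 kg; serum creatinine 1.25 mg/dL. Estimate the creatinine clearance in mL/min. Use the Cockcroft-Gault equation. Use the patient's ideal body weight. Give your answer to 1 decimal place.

CrCl = (140 − 79) × 73.6 / (72 × 1.25) = 4489.6 / 90.00 ≈ 49.9 mL/min

49.9 mL/min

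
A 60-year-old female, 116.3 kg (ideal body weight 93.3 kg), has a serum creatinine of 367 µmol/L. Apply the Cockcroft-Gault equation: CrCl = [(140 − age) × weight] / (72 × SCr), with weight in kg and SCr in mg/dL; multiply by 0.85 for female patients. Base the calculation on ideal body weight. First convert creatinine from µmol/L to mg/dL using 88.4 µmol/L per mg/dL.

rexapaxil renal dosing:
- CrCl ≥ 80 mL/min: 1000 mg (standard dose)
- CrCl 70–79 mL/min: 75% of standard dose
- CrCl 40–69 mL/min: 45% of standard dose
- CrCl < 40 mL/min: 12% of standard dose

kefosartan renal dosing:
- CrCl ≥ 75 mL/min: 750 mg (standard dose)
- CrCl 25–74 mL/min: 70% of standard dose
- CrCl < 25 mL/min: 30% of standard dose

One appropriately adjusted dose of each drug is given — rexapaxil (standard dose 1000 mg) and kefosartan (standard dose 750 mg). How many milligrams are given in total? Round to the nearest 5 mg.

345 mg

SCr = 367 / 88.4 = 4.152 mg/dL
CrCl = (140 − 60) × 93.3 / (72 × 4.152) × 0.85 = 7464.0 / 298.94 × 0.85 ≈ 21.2 mL/min
CrCl ≈ 21 mL/min.
rexapaxil: < 40 mL/min → 12% of 1000 mg = 120 mg.
kefosartan: < 25 mL/min → 30% of 750 mg = 225 mg.
Total = 120 + 225 = 345 mg.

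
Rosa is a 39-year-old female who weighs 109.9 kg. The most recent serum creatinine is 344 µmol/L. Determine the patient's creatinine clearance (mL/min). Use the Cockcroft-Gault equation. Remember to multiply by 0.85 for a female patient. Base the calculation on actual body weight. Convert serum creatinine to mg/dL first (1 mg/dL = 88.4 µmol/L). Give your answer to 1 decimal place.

SCr = 344 / 88.4 = 3.891 mg/dL
CrCl = (140 − 39) × 109.9 / (72 × 3.891) × 0.85 = 11099.9 / 280.15 × 0.85 ≈ 33.7 mL/min

33.7 mL/min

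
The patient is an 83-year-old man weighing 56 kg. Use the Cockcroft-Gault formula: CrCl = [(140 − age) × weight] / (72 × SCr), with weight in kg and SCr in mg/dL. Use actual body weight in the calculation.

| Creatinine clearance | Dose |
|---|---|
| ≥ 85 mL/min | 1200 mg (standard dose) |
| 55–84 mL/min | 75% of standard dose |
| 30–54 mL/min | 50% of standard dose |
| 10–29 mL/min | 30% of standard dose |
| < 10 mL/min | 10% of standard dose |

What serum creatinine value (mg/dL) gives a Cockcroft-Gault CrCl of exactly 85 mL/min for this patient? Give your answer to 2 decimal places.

Standard dose requires CrCl ≥ 85 mL/min.
Set (140 − 83) × 56 / (72 × SCr) = 85
SCr = (140 − 83) × 56 / (72 × 85) = 0.522 mg/dL

0.52 mg/dL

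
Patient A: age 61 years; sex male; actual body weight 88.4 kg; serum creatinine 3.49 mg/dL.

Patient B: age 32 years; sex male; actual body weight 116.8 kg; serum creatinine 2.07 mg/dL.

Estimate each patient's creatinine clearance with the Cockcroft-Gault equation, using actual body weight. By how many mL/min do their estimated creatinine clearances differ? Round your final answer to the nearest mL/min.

Patient A: CrCl = (140 − 61) × 88.4 / (72 × 3.49) = 6983.6 / 251.28 ≈ 27.8 mL/min
Patient B: CrCl = (140 − 32) × 116.8 / (72 × 2.07) = 12614.4 / 149.04 ≈ 84.6 mL/min
|27.8 − 84.6| = 56.8 mL/min

57 mL/min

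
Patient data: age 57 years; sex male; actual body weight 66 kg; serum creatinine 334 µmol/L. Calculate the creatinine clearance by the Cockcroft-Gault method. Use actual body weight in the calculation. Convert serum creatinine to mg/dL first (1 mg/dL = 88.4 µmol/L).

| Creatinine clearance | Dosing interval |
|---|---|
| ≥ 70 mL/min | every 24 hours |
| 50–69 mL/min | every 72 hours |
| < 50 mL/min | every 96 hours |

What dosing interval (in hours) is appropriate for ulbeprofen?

every 96 hours

SCr = 334 / 88.4 = 3.778 mg/dL
CrCl = (140 − 57) × 66 / (72 × 3.778) = 5478.0 / 272.02 ≈ 20.1 mL/min
CrCl ≈ 20 mL/min → bracket < 50 mL/min → every 96 hours.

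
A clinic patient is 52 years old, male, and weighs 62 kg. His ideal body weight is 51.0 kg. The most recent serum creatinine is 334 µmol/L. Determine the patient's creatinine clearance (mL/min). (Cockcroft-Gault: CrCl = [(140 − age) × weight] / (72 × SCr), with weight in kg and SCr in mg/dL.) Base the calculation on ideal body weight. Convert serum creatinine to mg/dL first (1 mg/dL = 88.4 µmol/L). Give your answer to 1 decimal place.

SCr = 334 / 88.4 = 3.778 mg/dL
CrCl = (140 − 52) × 51 / (72 × 3.778) = 4488.0 / 272.02 ≈ 16.5 mL/min

16.5 mL/min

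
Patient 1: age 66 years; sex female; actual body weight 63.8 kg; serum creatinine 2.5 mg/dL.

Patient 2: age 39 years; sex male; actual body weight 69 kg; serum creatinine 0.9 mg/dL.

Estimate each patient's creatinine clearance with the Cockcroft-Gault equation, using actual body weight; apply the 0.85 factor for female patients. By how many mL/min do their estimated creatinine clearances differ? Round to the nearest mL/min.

85 mL/min

Patient 1: CrCl = (140 − 66) × 63.8 / (72 × 2.5) × 0.85 = 4721.2 / 180.00 × 0.85 ≈ 22.3 mL/min
Patient 2: CrCl = (140 − 39) × 69 / (72 × 0.9) = 6969.0 / 64.80 ≈ 107.5 mL/min
|22.3 − 107.5| = 85.2 mL/min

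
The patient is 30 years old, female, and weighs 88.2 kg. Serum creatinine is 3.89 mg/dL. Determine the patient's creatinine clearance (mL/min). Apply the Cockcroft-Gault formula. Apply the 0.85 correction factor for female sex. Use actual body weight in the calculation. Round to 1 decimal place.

29.4 mL/min

CrCl = (140 − 30) × 88.2 / (72 × 3.89) × 0.85 = 9702.0 / 280.08 × 0.85 ≈ 29.4 mL/min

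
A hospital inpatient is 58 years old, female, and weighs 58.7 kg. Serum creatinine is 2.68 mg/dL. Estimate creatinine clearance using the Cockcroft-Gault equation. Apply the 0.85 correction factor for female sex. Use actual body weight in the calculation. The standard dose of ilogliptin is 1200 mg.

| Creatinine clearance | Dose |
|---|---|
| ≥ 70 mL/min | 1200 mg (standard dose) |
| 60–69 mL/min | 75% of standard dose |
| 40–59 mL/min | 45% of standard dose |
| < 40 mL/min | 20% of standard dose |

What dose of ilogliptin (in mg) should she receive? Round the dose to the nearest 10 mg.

CrCl = (140 − 58) × 58.7 / (72 × 2.68) × 0.85 = 4813.4 / 192.96 × 0.85 ≈ 21.2 mL/min
CrCl ≈ 21 mL/min → bracket < 40 mL/min.
20% of 1200 mg = 240 mg

240 mg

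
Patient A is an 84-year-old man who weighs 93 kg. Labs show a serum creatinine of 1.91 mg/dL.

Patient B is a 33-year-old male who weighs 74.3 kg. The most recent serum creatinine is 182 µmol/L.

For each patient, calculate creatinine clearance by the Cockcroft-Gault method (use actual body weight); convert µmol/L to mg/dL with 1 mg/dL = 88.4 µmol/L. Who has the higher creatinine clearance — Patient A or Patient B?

Patient B

Patient A: CrCl = (140 − 84) × 93 / (72 × 1.91) = 5208.0 / 137.52 ≈ 37.9 mL/min
Patient B: SCr = 182 / 88.4 = 2.059 mg/dL
Patient B: CrCl = (140 − 33) × 74.3 / (72 × 2.059) = 7950.1 / 148.25 ≈ 53.6 mL/min
37.9 vs 53.6 mL/min → Patient B is higher.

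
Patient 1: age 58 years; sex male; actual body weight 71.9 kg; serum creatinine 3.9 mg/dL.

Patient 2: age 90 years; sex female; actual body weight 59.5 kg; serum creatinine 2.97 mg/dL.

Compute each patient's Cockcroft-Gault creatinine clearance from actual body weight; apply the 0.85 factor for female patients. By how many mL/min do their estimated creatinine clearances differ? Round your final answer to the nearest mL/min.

Patient 1: CrCl = (140 − 58) × 71.9 / (72 × 3.9) = 5895.8 / 280.80 ≈ 21.0 mL/min
Patient 2: CrCl = (140 − 90) × 59.5 / (72 × 2.97) × 0.85 = 2975.0 / 213.84 × 0.85 ≈ 11.8 mL/min
|21.0 − 11.8| = 9.2 mL/min

9 mL/min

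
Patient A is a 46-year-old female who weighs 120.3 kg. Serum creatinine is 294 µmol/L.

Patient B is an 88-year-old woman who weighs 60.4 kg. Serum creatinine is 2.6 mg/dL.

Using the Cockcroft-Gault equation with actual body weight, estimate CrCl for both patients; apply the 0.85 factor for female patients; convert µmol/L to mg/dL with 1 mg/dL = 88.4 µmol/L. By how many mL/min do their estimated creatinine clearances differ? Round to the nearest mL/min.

26 mL/min

Patient A: SCr = 294 / 88.4 = 3.326 mg/dL
Patient A: CrCl = (140 − 46) × 120.3 / (72 × 3.326) × 0.85 = 11308.2 / 239.47 × 0.85 ≈ 40.1 mL/min
Patient B: CrCl = (140 − 88) × 60.4 / (72 × 2.6) × 0.85 = 3140.8 / 187.20 × 0.85 ≈ 14.3 mL/min
|40.1 − 14.3| = 25.8 mL/min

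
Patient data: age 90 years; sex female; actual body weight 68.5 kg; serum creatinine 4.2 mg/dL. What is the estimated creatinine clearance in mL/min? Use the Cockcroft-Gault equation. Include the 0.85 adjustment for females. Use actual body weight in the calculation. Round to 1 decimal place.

CrCl = (140 − 90) × 68.5 / (72 × 4.2) × 0.85 = 3425.0 / 302.40 × 0.85 ≈ 9.6 mL/min

9.6 mL/min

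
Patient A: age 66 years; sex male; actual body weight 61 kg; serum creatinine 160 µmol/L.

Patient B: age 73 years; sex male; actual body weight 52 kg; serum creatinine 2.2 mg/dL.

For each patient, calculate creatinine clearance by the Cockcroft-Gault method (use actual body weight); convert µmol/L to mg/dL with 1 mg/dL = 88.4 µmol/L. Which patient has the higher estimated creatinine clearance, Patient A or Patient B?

Patient A

Patient A: SCr = 160 / 88.4 = 1.81 mg/dL
Patient A: CrCl = (140 − 66) × 61 / (72 × 1.81) = 4514.0 / 130.32 ≈ 34.6 mL/min
Patient B: CrCl = (140 − 73) × 52 / (72 × 2.2) = 3484.0 / 158.40 ≈ 22.0 mL/min
34.6 vs 22.0 mL/min → Patient A is higher.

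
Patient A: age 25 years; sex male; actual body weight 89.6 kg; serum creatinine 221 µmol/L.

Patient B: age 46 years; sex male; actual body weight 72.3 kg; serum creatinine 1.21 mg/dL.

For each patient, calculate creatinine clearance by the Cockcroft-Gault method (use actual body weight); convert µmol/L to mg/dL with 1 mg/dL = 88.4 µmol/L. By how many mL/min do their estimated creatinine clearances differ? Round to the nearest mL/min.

Patient A: SCr = 221 / 88.4 = 2.5 mg/dL
Patient A: CrCl = (140 − 25) × 89.6 / (72 × 2.5) = 10304.0 / 180.00 ≈ 57.2 mL/min
Patient B: CrCl = (140 − 46) × 72.3 / (72 × 1.21) = 6796.2 / 87.12 ≈ 78.0 mL/min
|57.2 − 78.0| = 20.8 mL/min

21 mL/min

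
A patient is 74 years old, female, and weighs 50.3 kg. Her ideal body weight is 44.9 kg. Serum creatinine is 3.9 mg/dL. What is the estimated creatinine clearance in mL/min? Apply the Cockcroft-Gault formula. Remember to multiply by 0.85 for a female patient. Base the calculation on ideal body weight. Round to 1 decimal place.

9.0 mL/min

CrCl = (140 − 74) × 44.9 / (72 × 3.9) × 0.85 = 2963.4 / 280.80 × 0.85 ≈ 9.0 mL/min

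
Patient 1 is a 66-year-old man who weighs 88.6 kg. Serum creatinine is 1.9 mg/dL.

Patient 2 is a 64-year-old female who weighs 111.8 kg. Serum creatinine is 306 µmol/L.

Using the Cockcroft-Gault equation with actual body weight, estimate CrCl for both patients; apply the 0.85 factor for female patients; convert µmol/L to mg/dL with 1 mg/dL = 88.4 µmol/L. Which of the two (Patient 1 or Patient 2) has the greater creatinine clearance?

Patient 1: CrCl = (140 − 66) × 88.6 / (72 × 1.9) = 6556.4 / 136.80 ≈ 47.9 mL/min
Patient 2: SCr = 306 / 88.4 = 3.462 mg/dL
Patient 2: CrCl = (140 − 64) × 111.8 / (72 × 3.462) × 0.85 = 8496.8 / 249.26 × 0.85 ≈ 29.0 mL/min
47.9 vs 29.0 mL/min → Patient 1 is higher.

Patient 1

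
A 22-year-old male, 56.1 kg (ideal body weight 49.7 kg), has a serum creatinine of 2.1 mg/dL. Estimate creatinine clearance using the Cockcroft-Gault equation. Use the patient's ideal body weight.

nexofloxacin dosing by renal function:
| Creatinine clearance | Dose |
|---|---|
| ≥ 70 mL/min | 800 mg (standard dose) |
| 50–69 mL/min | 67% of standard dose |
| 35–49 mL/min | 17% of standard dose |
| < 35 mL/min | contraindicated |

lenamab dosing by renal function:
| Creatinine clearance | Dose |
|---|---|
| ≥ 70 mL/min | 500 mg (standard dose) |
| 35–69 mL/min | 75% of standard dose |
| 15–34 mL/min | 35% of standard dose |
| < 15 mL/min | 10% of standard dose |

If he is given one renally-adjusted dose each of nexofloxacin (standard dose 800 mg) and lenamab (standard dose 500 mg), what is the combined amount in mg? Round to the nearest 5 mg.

510 mg

CrCl = (140 − 22) × 49.7 / (72 × 2.1) = 5864.6 / 151.20 ≈ 38.8 mL/min
CrCl ≈ 39 mL/min.
nexofloxacin: 35–49 mL/min → 17% of 800 mg = 136 mg.
lenamab: 35–69 mL/min → 75% of 500 mg = 375 mg.
Total = 136 + 375 = 511 mg.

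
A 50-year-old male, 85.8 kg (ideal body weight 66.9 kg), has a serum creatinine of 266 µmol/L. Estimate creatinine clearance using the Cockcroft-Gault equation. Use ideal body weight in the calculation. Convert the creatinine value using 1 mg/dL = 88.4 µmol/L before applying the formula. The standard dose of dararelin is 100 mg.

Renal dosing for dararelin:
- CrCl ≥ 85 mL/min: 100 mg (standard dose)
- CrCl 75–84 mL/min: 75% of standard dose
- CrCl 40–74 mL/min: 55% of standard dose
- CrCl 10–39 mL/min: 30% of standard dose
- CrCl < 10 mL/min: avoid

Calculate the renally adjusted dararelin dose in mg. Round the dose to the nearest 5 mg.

30 mg

SCr = 266 / 88.4 = 3.009 mg/dL
CrCl = (140 − 50) × 66.9 / (72 × 3.009) = 6021.0 / 216.65 ≈ 27.8 mL/min
CrCl ≈ 28 mL/min → bracket 10–39 mL/min.
30% of 100 mg = 30 mg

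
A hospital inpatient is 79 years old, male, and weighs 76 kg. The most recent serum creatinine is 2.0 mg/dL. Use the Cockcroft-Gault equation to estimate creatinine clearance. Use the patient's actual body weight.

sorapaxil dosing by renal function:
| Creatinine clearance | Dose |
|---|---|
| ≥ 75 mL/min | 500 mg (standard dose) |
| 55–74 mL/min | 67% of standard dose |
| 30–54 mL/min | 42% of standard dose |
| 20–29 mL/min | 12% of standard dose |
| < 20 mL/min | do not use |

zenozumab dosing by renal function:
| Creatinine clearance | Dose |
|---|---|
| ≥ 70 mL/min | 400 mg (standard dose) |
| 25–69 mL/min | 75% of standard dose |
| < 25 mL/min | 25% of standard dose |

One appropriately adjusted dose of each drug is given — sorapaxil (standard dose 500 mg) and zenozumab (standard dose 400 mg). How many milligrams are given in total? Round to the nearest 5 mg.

510 mg

CrCl = (140 − 79) × 76 / (72 × 2) = 4636.0 / 144.00 ≈ 32.2 mL/min
CrCl ≈ 32 mL/min.
sorapaxil: 30–54 mL/min → 42% of 500 mg = 210 mg.
zenozumab: 25–69 mL/min → 75% of 400 mg = 300 mg.
Total = 210 + 300 = 510 mg.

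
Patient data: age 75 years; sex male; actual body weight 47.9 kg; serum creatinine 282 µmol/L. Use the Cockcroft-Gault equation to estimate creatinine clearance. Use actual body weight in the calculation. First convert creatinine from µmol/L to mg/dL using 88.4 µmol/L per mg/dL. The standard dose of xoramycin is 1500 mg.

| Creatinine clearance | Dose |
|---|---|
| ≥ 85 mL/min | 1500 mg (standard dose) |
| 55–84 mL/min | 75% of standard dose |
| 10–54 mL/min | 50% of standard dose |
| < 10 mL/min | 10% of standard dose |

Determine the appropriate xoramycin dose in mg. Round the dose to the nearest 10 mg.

SCr = 282 / 88.4 = 3.19 mg/dL
CrCl = (140 − 75) × 47.9 / (72 × 3.19) = 3113.5 / 229.68 ≈ 13.6 mL/min
CrCl ≈ 14 mL/min → bracket 10–54 mL/min.
50% of 1500 mg = 750 mg

750 mg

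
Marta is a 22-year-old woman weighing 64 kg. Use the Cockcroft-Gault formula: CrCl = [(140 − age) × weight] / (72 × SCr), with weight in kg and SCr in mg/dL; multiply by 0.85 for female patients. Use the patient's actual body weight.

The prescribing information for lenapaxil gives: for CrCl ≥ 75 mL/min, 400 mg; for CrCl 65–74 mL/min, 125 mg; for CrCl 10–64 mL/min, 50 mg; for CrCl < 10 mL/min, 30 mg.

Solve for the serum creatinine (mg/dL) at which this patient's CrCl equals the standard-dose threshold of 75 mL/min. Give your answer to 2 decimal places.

Standard dose requires CrCl ≥ 75 mL/min.
Set (140 − 22) × 64 × 0.85 / (72 × SCr) = 75
SCr = (140 − 22) × 64 × 0.85 / (72 × 75) = 1.189 mg/dL

1.19 mg/dL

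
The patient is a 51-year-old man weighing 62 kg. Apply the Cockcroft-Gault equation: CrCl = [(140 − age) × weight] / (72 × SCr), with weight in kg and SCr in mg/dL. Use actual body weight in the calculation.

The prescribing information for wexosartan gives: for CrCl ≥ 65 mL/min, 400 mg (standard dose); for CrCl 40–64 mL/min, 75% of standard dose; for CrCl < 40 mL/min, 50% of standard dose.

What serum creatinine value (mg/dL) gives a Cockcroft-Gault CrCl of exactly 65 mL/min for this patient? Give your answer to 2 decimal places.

1.18 mg/dL

Standard dose requires CrCl ≥ 65 mL/min.
Set (140 − 51) × 62 / (72 × SCr) = 65
SCr = (140 − 51) × 62 / (72 × 65) = 1.179 mg/dL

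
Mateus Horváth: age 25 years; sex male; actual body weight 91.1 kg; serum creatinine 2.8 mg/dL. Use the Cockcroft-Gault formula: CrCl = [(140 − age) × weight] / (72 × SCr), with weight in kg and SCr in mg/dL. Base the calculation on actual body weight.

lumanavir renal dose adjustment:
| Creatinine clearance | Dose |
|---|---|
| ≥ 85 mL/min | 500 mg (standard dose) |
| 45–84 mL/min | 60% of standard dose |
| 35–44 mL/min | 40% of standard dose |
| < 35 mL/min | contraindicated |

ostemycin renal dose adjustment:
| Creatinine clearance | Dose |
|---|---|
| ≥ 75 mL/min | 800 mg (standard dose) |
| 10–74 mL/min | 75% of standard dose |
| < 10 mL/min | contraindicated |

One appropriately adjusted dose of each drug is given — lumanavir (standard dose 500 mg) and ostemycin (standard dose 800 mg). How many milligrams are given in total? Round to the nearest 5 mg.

900 mg

CrCl = (140 − 25) × 91.1 / (72 × 2.8) = 10476.5 / 201.60 ≈ 52.0 mL/min
CrCl ≈ 52 mL/min.
lumanavir: 45–84 mL/min → 60% of 500 mg = 300 mg.
ostemycin: 10–74 mL/min → 75% of 800 mg = 600 mg.
Total = 300 + 600 = 900 mg.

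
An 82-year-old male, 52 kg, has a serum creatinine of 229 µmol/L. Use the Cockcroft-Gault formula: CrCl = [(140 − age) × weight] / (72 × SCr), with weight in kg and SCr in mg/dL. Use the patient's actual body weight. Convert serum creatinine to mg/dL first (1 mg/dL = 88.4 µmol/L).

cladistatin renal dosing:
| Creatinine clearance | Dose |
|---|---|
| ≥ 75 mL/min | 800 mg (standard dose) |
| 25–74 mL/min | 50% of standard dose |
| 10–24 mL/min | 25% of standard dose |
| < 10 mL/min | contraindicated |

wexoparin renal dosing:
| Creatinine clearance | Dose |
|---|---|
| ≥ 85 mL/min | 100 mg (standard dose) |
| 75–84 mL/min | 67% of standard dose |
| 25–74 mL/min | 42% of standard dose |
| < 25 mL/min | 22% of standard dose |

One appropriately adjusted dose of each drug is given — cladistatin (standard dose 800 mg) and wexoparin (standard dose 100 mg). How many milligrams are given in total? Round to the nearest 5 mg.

SCr = 229 / 88.4 = 2.59 mg/dL
CrCl = (140 − 82) × 52 / (72 × 2.59) = 3016.0 / 186.48 ≈ 16.2 mL/min
CrCl ≈ 16 mL/min.
cladistatin: 10–24 mL/min → 25% of 800 mg = 200 mg.
wexoparin: < 25 mL/min → 22% of 100 mg = 22 mg.
Total = 200 + 22 = 222 mg.

220 mg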